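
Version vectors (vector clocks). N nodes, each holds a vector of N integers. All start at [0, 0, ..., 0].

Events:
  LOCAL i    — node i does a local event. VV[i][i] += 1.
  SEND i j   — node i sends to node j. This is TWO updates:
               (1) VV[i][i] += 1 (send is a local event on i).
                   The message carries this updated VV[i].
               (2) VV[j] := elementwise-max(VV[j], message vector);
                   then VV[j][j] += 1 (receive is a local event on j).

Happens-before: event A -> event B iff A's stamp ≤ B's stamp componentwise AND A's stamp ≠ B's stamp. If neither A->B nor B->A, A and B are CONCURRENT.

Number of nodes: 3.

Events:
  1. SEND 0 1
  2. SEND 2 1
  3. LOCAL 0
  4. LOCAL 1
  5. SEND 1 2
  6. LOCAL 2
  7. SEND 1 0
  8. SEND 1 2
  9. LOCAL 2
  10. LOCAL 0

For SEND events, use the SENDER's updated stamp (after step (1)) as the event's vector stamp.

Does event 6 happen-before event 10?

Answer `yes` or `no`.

Initial: VV[0]=[0, 0, 0]
Initial: VV[1]=[0, 0, 0]
Initial: VV[2]=[0, 0, 0]
Event 1: SEND 0->1: VV[0][0]++ -> VV[0]=[1, 0, 0], msg_vec=[1, 0, 0]; VV[1]=max(VV[1],msg_vec) then VV[1][1]++ -> VV[1]=[1, 1, 0]
Event 2: SEND 2->1: VV[2][2]++ -> VV[2]=[0, 0, 1], msg_vec=[0, 0, 1]; VV[1]=max(VV[1],msg_vec) then VV[1][1]++ -> VV[1]=[1, 2, 1]
Event 3: LOCAL 0: VV[0][0]++ -> VV[0]=[2, 0, 0]
Event 4: LOCAL 1: VV[1][1]++ -> VV[1]=[1, 3, 1]
Event 5: SEND 1->2: VV[1][1]++ -> VV[1]=[1, 4, 1], msg_vec=[1, 4, 1]; VV[2]=max(VV[2],msg_vec) then VV[2][2]++ -> VV[2]=[1, 4, 2]
Event 6: LOCAL 2: VV[2][2]++ -> VV[2]=[1, 4, 3]
Event 7: SEND 1->0: VV[1][1]++ -> VV[1]=[1, 5, 1], msg_vec=[1, 5, 1]; VV[0]=max(VV[0],msg_vec) then VV[0][0]++ -> VV[0]=[3, 5, 1]
Event 8: SEND 1->2: VV[1][1]++ -> VV[1]=[1, 6, 1], msg_vec=[1, 6, 1]; VV[2]=max(VV[2],msg_vec) then VV[2][2]++ -> VV[2]=[1, 6, 4]
Event 9: LOCAL 2: VV[2][2]++ -> VV[2]=[1, 6, 5]
Event 10: LOCAL 0: VV[0][0]++ -> VV[0]=[4, 5, 1]
Event 6 stamp: [1, 4, 3]
Event 10 stamp: [4, 5, 1]
[1, 4, 3] <= [4, 5, 1]? False. Equal? False. Happens-before: False

Answer: no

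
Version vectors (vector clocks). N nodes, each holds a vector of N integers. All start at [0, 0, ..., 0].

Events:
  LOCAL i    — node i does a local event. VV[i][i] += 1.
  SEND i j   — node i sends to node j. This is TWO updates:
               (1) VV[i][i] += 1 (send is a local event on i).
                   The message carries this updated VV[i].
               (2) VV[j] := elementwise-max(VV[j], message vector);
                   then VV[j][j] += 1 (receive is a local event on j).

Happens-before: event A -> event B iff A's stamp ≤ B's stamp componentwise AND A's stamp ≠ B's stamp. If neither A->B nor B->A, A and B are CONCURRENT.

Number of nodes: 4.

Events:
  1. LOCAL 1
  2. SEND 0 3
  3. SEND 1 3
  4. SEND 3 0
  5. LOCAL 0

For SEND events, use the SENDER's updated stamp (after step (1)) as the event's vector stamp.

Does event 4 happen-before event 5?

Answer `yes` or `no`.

Initial: VV[0]=[0, 0, 0, 0]
Initial: VV[1]=[0, 0, 0, 0]
Initial: VV[2]=[0, 0, 0, 0]
Initial: VV[3]=[0, 0, 0, 0]
Event 1: LOCAL 1: VV[1][1]++ -> VV[1]=[0, 1, 0, 0]
Event 2: SEND 0->3: VV[0][0]++ -> VV[0]=[1, 0, 0, 0], msg_vec=[1, 0, 0, 0]; VV[3]=max(VV[3],msg_vec) then VV[3][3]++ -> VV[3]=[1, 0, 0, 1]
Event 3: SEND 1->3: VV[1][1]++ -> VV[1]=[0, 2, 0, 0], msg_vec=[0, 2, 0, 0]; VV[3]=max(VV[3],msg_vec) then VV[3][3]++ -> VV[3]=[1, 2, 0, 2]
Event 4: SEND 3->0: VV[3][3]++ -> VV[3]=[1, 2, 0, 3], msg_vec=[1, 2, 0, 3]; VV[0]=max(VV[0],msg_vec) then VV[0][0]++ -> VV[0]=[2, 2, 0, 3]
Event 5: LOCAL 0: VV[0][0]++ -> VV[0]=[3, 2, 0, 3]
Event 4 stamp: [1, 2, 0, 3]
Event 5 stamp: [3, 2, 0, 3]
[1, 2, 0, 3] <= [3, 2, 0, 3]? True. Equal? False. Happens-before: True

Answer: yes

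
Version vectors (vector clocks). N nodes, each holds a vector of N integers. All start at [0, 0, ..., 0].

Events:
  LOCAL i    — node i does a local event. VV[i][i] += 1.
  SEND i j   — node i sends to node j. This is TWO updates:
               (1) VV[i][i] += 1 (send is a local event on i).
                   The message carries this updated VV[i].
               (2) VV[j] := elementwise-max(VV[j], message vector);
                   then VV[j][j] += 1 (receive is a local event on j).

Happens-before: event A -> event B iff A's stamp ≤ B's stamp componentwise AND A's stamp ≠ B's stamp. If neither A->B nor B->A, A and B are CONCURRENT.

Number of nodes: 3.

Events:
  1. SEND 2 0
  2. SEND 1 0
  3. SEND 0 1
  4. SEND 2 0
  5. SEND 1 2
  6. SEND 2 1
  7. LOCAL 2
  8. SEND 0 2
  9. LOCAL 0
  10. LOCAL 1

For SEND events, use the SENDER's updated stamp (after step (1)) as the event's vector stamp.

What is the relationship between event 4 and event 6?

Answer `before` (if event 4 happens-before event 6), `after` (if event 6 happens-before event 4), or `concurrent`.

Answer: before

Derivation:
Initial: VV[0]=[0, 0, 0]
Initial: VV[1]=[0, 0, 0]
Initial: VV[2]=[0, 0, 0]
Event 1: SEND 2->0: VV[2][2]++ -> VV[2]=[0, 0, 1], msg_vec=[0, 0, 1]; VV[0]=max(VV[0],msg_vec) then VV[0][0]++ -> VV[0]=[1, 0, 1]
Event 2: SEND 1->0: VV[1][1]++ -> VV[1]=[0, 1, 0], msg_vec=[0, 1, 0]; VV[0]=max(VV[0],msg_vec) then VV[0][0]++ -> VV[0]=[2, 1, 1]
Event 3: SEND 0->1: VV[0][0]++ -> VV[0]=[3, 1, 1], msg_vec=[3, 1, 1]; VV[1]=max(VV[1],msg_vec) then VV[1][1]++ -> VV[1]=[3, 2, 1]
Event 4: SEND 2->0: VV[2][2]++ -> VV[2]=[0, 0, 2], msg_vec=[0, 0, 2]; VV[0]=max(VV[0],msg_vec) then VV[0][0]++ -> VV[0]=[4, 1, 2]
Event 5: SEND 1->2: VV[1][1]++ -> VV[1]=[3, 3, 1], msg_vec=[3, 3, 1]; VV[2]=max(VV[2],msg_vec) then VV[2][2]++ -> VV[2]=[3, 3, 3]
Event 6: SEND 2->1: VV[2][2]++ -> VV[2]=[3, 3, 4], msg_vec=[3, 3, 4]; VV[1]=max(VV[1],msg_vec) then VV[1][1]++ -> VV[1]=[3, 4, 4]
Event 7: LOCAL 2: VV[2][2]++ -> VV[2]=[3, 3, 5]
Event 8: SEND 0->2: VV[0][0]++ -> VV[0]=[5, 1, 2], msg_vec=[5, 1, 2]; VV[2]=max(VV[2],msg_vec) then VV[2][2]++ -> VV[2]=[5, 3, 6]
Event 9: LOCAL 0: VV[0][0]++ -> VV[0]=[6, 1, 2]
Event 10: LOCAL 1: VV[1][1]++ -> VV[1]=[3, 5, 4]
Event 4 stamp: [0, 0, 2]
Event 6 stamp: [3, 3, 4]
[0, 0, 2] <= [3, 3, 4]? True
[3, 3, 4] <= [0, 0, 2]? False
Relation: before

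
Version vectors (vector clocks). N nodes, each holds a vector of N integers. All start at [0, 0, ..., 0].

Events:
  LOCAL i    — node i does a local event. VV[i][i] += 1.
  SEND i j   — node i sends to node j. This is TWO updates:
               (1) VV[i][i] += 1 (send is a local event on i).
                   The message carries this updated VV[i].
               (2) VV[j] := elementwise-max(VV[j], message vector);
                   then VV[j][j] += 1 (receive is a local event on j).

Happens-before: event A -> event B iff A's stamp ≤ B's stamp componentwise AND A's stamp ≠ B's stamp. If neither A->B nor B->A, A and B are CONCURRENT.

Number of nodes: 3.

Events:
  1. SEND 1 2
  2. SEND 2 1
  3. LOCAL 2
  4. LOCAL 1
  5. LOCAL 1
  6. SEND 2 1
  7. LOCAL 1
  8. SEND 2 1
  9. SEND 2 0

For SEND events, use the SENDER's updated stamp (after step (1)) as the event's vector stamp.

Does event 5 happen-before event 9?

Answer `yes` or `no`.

Initial: VV[0]=[0, 0, 0]
Initial: VV[1]=[0, 0, 0]
Initial: VV[2]=[0, 0, 0]
Event 1: SEND 1->2: VV[1][1]++ -> VV[1]=[0, 1, 0], msg_vec=[0, 1, 0]; VV[2]=max(VV[2],msg_vec) then VV[2][2]++ -> VV[2]=[0, 1, 1]
Event 2: SEND 2->1: VV[2][2]++ -> VV[2]=[0, 1, 2], msg_vec=[0, 1, 2]; VV[1]=max(VV[1],msg_vec) then VV[1][1]++ -> VV[1]=[0, 2, 2]
Event 3: LOCAL 2: VV[2][2]++ -> VV[2]=[0, 1, 3]
Event 4: LOCAL 1: VV[1][1]++ -> VV[1]=[0, 3, 2]
Event 5: LOCAL 1: VV[1][1]++ -> VV[1]=[0, 4, 2]
Event 6: SEND 2->1: VV[2][2]++ -> VV[2]=[0, 1, 4], msg_vec=[0, 1, 4]; VV[1]=max(VV[1],msg_vec) then VV[1][1]++ -> VV[1]=[0, 5, 4]
Event 7: LOCAL 1: VV[1][1]++ -> VV[1]=[0, 6, 4]
Event 8: SEND 2->1: VV[2][2]++ -> VV[2]=[0, 1, 5], msg_vec=[0, 1, 5]; VV[1]=max(VV[1],msg_vec) then VV[1][1]++ -> VV[1]=[0, 7, 5]
Event 9: SEND 2->0: VV[2][2]++ -> VV[2]=[0, 1, 6], msg_vec=[0, 1, 6]; VV[0]=max(VV[0],msg_vec) then VV[0][0]++ -> VV[0]=[1, 1, 6]
Event 5 stamp: [0, 4, 2]
Event 9 stamp: [0, 1, 6]
[0, 4, 2] <= [0, 1, 6]? False. Equal? False. Happens-before: False

Answer: no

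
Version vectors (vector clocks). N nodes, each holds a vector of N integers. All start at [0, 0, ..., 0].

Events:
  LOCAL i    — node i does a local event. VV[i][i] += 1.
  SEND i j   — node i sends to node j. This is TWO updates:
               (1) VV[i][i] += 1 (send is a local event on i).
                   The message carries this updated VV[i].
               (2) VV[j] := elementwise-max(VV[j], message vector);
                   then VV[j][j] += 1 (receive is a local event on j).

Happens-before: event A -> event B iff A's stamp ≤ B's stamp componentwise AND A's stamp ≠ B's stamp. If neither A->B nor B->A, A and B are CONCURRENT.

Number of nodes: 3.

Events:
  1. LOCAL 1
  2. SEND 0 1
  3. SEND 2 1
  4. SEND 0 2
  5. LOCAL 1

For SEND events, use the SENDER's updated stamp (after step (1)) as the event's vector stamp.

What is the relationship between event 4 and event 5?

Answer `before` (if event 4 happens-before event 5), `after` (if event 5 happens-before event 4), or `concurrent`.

Initial: VV[0]=[0, 0, 0]
Initial: VV[1]=[0, 0, 0]
Initial: VV[2]=[0, 0, 0]
Event 1: LOCAL 1: VV[1][1]++ -> VV[1]=[0, 1, 0]
Event 2: SEND 0->1: VV[0][0]++ -> VV[0]=[1, 0, 0], msg_vec=[1, 0, 0]; VV[1]=max(VV[1],msg_vec) then VV[1][1]++ -> VV[1]=[1, 2, 0]
Event 3: SEND 2->1: VV[2][2]++ -> VV[2]=[0, 0, 1], msg_vec=[0, 0, 1]; VV[1]=max(VV[1],msg_vec) then VV[1][1]++ -> VV[1]=[1, 3, 1]
Event 4: SEND 0->2: VV[0][0]++ -> VV[0]=[2, 0, 0], msg_vec=[2, 0, 0]; VV[2]=max(VV[2],msg_vec) then VV[2][2]++ -> VV[2]=[2, 0, 2]
Event 5: LOCAL 1: VV[1][1]++ -> VV[1]=[1, 4, 1]
Event 4 stamp: [2, 0, 0]
Event 5 stamp: [1, 4, 1]
[2, 0, 0] <= [1, 4, 1]? False
[1, 4, 1] <= [2, 0, 0]? False
Relation: concurrent

Answer: concurrent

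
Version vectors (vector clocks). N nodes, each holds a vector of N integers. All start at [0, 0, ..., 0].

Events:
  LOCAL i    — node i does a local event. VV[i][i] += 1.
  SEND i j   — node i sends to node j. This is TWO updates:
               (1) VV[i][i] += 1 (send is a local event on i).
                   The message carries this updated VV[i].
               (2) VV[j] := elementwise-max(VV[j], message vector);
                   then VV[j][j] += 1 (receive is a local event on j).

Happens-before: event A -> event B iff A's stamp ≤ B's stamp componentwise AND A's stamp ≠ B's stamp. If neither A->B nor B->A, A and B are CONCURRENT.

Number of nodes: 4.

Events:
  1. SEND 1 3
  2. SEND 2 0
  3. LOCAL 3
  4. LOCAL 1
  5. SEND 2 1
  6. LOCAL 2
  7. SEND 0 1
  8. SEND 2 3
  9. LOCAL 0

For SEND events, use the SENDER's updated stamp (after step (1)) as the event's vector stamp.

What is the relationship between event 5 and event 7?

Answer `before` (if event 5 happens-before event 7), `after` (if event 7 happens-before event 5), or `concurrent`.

Answer: concurrent

Derivation:
Initial: VV[0]=[0, 0, 0, 0]
Initial: VV[1]=[0, 0, 0, 0]
Initial: VV[2]=[0, 0, 0, 0]
Initial: VV[3]=[0, 0, 0, 0]
Event 1: SEND 1->3: VV[1][1]++ -> VV[1]=[0, 1, 0, 0], msg_vec=[0, 1, 0, 0]; VV[3]=max(VV[3],msg_vec) then VV[3][3]++ -> VV[3]=[0, 1, 0, 1]
Event 2: SEND 2->0: VV[2][2]++ -> VV[2]=[0, 0, 1, 0], msg_vec=[0, 0, 1, 0]; VV[0]=max(VV[0],msg_vec) then VV[0][0]++ -> VV[0]=[1, 0, 1, 0]
Event 3: LOCAL 3: VV[3][3]++ -> VV[3]=[0, 1, 0, 2]
Event 4: LOCAL 1: VV[1][1]++ -> VV[1]=[0, 2, 0, 0]
Event 5: SEND 2->1: VV[2][2]++ -> VV[2]=[0, 0, 2, 0], msg_vec=[0, 0, 2, 0]; VV[1]=max(VV[1],msg_vec) then VV[1][1]++ -> VV[1]=[0, 3, 2, 0]
Event 6: LOCAL 2: VV[2][2]++ -> VV[2]=[0, 0, 3, 0]
Event 7: SEND 0->1: VV[0][0]++ -> VV[0]=[2, 0, 1, 0], msg_vec=[2, 0, 1, 0]; VV[1]=max(VV[1],msg_vec) then VV[1][1]++ -> VV[1]=[2, 4, 2, 0]
Event 8: SEND 2->3: VV[2][2]++ -> VV[2]=[0, 0, 4, 0], msg_vec=[0, 0, 4, 0]; VV[3]=max(VV[3],msg_vec) then VV[3][3]++ -> VV[3]=[0, 1, 4, 3]
Event 9: LOCAL 0: VV[0][0]++ -> VV[0]=[3, 0, 1, 0]
Event 5 stamp: [0, 0, 2, 0]
Event 7 stamp: [2, 0, 1, 0]
[0, 0, 2, 0] <= [2, 0, 1, 0]? False
[2, 0, 1, 0] <= [0, 0, 2, 0]? False
Relation: concurrent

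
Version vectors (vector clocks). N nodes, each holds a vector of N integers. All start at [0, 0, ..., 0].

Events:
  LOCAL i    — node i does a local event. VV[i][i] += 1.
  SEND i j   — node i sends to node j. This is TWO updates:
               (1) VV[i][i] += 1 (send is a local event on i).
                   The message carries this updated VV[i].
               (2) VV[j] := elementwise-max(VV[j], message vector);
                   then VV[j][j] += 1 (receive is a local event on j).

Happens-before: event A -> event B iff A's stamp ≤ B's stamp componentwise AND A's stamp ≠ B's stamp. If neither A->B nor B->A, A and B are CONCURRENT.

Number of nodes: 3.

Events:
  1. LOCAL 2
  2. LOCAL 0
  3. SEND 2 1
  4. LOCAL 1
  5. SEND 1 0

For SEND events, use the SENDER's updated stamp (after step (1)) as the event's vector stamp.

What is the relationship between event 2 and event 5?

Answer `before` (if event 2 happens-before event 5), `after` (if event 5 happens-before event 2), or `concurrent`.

Initial: VV[0]=[0, 0, 0]
Initial: VV[1]=[0, 0, 0]
Initial: VV[2]=[0, 0, 0]
Event 1: LOCAL 2: VV[2][2]++ -> VV[2]=[0, 0, 1]
Event 2: LOCAL 0: VV[0][0]++ -> VV[0]=[1, 0, 0]
Event 3: SEND 2->1: VV[2][2]++ -> VV[2]=[0, 0, 2], msg_vec=[0, 0, 2]; VV[1]=max(VV[1],msg_vec) then VV[1][1]++ -> VV[1]=[0, 1, 2]
Event 4: LOCAL 1: VV[1][1]++ -> VV[1]=[0, 2, 2]
Event 5: SEND 1->0: VV[1][1]++ -> VV[1]=[0, 3, 2], msg_vec=[0, 3, 2]; VV[0]=max(VV[0],msg_vec) then VV[0][0]++ -> VV[0]=[2, 3, 2]
Event 2 stamp: [1, 0, 0]
Event 5 stamp: [0, 3, 2]
[1, 0, 0] <= [0, 3, 2]? False
[0, 3, 2] <= [1, 0, 0]? False
Relation: concurrent

Answer: concurrent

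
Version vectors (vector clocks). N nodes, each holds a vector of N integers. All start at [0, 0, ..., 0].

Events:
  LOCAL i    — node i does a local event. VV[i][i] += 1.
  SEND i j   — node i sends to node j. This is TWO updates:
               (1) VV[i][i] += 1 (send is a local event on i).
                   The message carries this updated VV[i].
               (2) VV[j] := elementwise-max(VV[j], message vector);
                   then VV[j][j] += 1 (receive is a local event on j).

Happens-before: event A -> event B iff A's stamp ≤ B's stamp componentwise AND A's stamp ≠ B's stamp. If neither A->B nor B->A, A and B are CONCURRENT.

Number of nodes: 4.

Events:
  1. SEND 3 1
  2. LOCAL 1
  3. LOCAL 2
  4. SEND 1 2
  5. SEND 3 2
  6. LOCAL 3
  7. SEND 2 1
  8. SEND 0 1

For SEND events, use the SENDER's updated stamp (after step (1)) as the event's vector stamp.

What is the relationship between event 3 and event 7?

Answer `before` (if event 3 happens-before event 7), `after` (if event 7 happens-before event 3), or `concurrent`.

Initial: VV[0]=[0, 0, 0, 0]
Initial: VV[1]=[0, 0, 0, 0]
Initial: VV[2]=[0, 0, 0, 0]
Initial: VV[3]=[0, 0, 0, 0]
Event 1: SEND 3->1: VV[3][3]++ -> VV[3]=[0, 0, 0, 1], msg_vec=[0, 0, 0, 1]; VV[1]=max(VV[1],msg_vec) then VV[1][1]++ -> VV[1]=[0, 1, 0, 1]
Event 2: LOCAL 1: VV[1][1]++ -> VV[1]=[0, 2, 0, 1]
Event 3: LOCAL 2: VV[2][2]++ -> VV[2]=[0, 0, 1, 0]
Event 4: SEND 1->2: VV[1][1]++ -> VV[1]=[0, 3, 0, 1], msg_vec=[0, 3, 0, 1]; VV[2]=max(VV[2],msg_vec) then VV[2][2]++ -> VV[2]=[0, 3, 2, 1]
Event 5: SEND 3->2: VV[3][3]++ -> VV[3]=[0, 0, 0, 2], msg_vec=[0, 0, 0, 2]; VV[2]=max(VV[2],msg_vec) then VV[2][2]++ -> VV[2]=[0, 3, 3, 2]
Event 6: LOCAL 3: VV[3][3]++ -> VV[3]=[0, 0, 0, 3]
Event 7: SEND 2->1: VV[2][2]++ -> VV[2]=[0, 3, 4, 2], msg_vec=[0, 3, 4, 2]; VV[1]=max(VV[1],msg_vec) then VV[1][1]++ -> VV[1]=[0, 4, 4, 2]
Event 8: SEND 0->1: VV[0][0]++ -> VV[0]=[1, 0, 0, 0], msg_vec=[1, 0, 0, 0]; VV[1]=max(VV[1],msg_vec) then VV[1][1]++ -> VV[1]=[1, 5, 4, 2]
Event 3 stamp: [0, 0, 1, 0]
Event 7 stamp: [0, 3, 4, 2]
[0, 0, 1, 0] <= [0, 3, 4, 2]? True
[0, 3, 4, 2] <= [0, 0, 1, 0]? False
Relation: before

Answer: before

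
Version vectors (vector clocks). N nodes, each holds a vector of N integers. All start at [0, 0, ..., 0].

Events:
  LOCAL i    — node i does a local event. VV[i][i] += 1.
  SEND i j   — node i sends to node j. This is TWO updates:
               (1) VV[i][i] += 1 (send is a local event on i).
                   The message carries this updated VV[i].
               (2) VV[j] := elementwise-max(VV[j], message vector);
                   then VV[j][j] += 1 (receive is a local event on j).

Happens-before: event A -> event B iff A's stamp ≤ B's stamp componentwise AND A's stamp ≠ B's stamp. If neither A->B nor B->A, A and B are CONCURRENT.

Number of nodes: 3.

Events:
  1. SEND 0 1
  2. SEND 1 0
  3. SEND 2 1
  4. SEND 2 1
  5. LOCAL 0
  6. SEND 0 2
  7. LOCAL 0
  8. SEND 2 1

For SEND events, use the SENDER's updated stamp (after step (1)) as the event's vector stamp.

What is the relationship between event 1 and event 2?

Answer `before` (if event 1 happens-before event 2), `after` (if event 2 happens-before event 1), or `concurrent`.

Initial: VV[0]=[0, 0, 0]
Initial: VV[1]=[0, 0, 0]
Initial: VV[2]=[0, 0, 0]
Event 1: SEND 0->1: VV[0][0]++ -> VV[0]=[1, 0, 0], msg_vec=[1, 0, 0]; VV[1]=max(VV[1],msg_vec) then VV[1][1]++ -> VV[1]=[1, 1, 0]
Event 2: SEND 1->0: VV[1][1]++ -> VV[1]=[1, 2, 0], msg_vec=[1, 2, 0]; VV[0]=max(VV[0],msg_vec) then VV[0][0]++ -> VV[0]=[2, 2, 0]
Event 3: SEND 2->1: VV[2][2]++ -> VV[2]=[0, 0, 1], msg_vec=[0, 0, 1]; VV[1]=max(VV[1],msg_vec) then VV[1][1]++ -> VV[1]=[1, 3, 1]
Event 4: SEND 2->1: VV[2][2]++ -> VV[2]=[0, 0, 2], msg_vec=[0, 0, 2]; VV[1]=max(VV[1],msg_vec) then VV[1][1]++ -> VV[1]=[1, 4, 2]
Event 5: LOCAL 0: VV[0][0]++ -> VV[0]=[3, 2, 0]
Event 6: SEND 0->2: VV[0][0]++ -> VV[0]=[4, 2, 0], msg_vec=[4, 2, 0]; VV[2]=max(VV[2],msg_vec) then VV[2][2]++ -> VV[2]=[4, 2, 3]
Event 7: LOCAL 0: VV[0][0]++ -> VV[0]=[5, 2, 0]
Event 8: SEND 2->1: VV[2][2]++ -> VV[2]=[4, 2, 4], msg_vec=[4, 2, 4]; VV[1]=max(VV[1],msg_vec) then VV[1][1]++ -> VV[1]=[4, 5, 4]
Event 1 stamp: [1, 0, 0]
Event 2 stamp: [1, 2, 0]
[1, 0, 0] <= [1, 2, 0]? True
[1, 2, 0] <= [1, 0, 0]? False
Relation: before

Answer: before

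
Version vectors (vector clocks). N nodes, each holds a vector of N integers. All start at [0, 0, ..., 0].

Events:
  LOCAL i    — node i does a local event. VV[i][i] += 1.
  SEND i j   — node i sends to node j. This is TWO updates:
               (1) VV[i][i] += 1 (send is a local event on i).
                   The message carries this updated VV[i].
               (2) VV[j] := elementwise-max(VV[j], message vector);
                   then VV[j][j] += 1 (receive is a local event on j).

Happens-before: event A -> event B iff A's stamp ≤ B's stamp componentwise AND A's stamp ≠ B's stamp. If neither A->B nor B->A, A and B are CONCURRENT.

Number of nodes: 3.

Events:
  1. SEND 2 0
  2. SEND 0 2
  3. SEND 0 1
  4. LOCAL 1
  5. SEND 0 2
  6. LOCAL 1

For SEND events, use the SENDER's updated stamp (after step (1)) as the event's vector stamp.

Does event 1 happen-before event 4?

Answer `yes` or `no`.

Answer: yes

Derivation:
Initial: VV[0]=[0, 0, 0]
Initial: VV[1]=[0, 0, 0]
Initial: VV[2]=[0, 0, 0]
Event 1: SEND 2->0: VV[2][2]++ -> VV[2]=[0, 0, 1], msg_vec=[0, 0, 1]; VV[0]=max(VV[0],msg_vec) then VV[0][0]++ -> VV[0]=[1, 0, 1]
Event 2: SEND 0->2: VV[0][0]++ -> VV[0]=[2, 0, 1], msg_vec=[2, 0, 1]; VV[2]=max(VV[2],msg_vec) then VV[2][2]++ -> VV[2]=[2, 0, 2]
Event 3: SEND 0->1: VV[0][0]++ -> VV[0]=[3, 0, 1], msg_vec=[3, 0, 1]; VV[1]=max(VV[1],msg_vec) then VV[1][1]++ -> VV[1]=[3, 1, 1]
Event 4: LOCAL 1: VV[1][1]++ -> VV[1]=[3, 2, 1]
Event 5: SEND 0->2: VV[0][0]++ -> VV[0]=[4, 0, 1], msg_vec=[4, 0, 1]; VV[2]=max(VV[2],msg_vec) then VV[2][2]++ -> VV[2]=[4, 0, 3]
Event 6: LOCAL 1: VV[1][1]++ -> VV[1]=[3, 3, 1]
Event 1 stamp: [0, 0, 1]
Event 4 stamp: [3, 2, 1]
[0, 0, 1] <= [3, 2, 1]? True. Equal? False. Happens-before: True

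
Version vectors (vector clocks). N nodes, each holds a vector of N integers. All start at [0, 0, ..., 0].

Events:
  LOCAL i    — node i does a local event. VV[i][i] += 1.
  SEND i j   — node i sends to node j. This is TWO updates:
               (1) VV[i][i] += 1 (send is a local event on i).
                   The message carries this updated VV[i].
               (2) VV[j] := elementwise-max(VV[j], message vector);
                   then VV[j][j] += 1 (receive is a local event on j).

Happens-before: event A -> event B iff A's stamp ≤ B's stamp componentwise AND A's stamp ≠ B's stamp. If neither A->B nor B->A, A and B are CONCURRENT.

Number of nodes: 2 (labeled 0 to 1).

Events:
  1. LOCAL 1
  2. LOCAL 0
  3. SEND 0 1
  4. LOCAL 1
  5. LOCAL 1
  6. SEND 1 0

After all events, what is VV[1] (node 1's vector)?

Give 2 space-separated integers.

Initial: VV[0]=[0, 0]
Initial: VV[1]=[0, 0]
Event 1: LOCAL 1: VV[1][1]++ -> VV[1]=[0, 1]
Event 2: LOCAL 0: VV[0][0]++ -> VV[0]=[1, 0]
Event 3: SEND 0->1: VV[0][0]++ -> VV[0]=[2, 0], msg_vec=[2, 0]; VV[1]=max(VV[1],msg_vec) then VV[1][1]++ -> VV[1]=[2, 2]
Event 4: LOCAL 1: VV[1][1]++ -> VV[1]=[2, 3]
Event 5: LOCAL 1: VV[1][1]++ -> VV[1]=[2, 4]
Event 6: SEND 1->0: VV[1][1]++ -> VV[1]=[2, 5], msg_vec=[2, 5]; VV[0]=max(VV[0],msg_vec) then VV[0][0]++ -> VV[0]=[3, 5]
Final vectors: VV[0]=[3, 5]; VV[1]=[2, 5]

Answer: 2 5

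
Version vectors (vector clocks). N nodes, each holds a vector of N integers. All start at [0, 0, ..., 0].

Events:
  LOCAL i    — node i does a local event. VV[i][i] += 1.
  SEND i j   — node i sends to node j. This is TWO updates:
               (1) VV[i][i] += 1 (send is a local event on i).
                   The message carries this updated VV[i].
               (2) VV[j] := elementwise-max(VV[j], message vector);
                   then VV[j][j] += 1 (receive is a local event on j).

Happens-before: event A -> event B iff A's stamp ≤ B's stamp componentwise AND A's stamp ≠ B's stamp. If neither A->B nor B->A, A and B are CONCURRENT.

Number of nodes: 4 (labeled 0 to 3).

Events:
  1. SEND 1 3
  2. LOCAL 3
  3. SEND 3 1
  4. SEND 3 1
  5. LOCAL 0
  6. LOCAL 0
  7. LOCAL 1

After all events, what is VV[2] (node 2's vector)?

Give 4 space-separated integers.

Answer: 0 0 0 0

Derivation:
Initial: VV[0]=[0, 0, 0, 0]
Initial: VV[1]=[0, 0, 0, 0]
Initial: VV[2]=[0, 0, 0, 0]
Initial: VV[3]=[0, 0, 0, 0]
Event 1: SEND 1->3: VV[1][1]++ -> VV[1]=[0, 1, 0, 0], msg_vec=[0, 1, 0, 0]; VV[3]=max(VV[3],msg_vec) then VV[3][3]++ -> VV[3]=[0, 1, 0, 1]
Event 2: LOCAL 3: VV[3][3]++ -> VV[3]=[0, 1, 0, 2]
Event 3: SEND 3->1: VV[3][3]++ -> VV[3]=[0, 1, 0, 3], msg_vec=[0, 1, 0, 3]; VV[1]=max(VV[1],msg_vec) then VV[1][1]++ -> VV[1]=[0, 2, 0, 3]
Event 4: SEND 3->1: VV[3][3]++ -> VV[3]=[0, 1, 0, 4], msg_vec=[0, 1, 0, 4]; VV[1]=max(VV[1],msg_vec) then VV[1][1]++ -> VV[1]=[0, 3, 0, 4]
Event 5: LOCAL 0: VV[0][0]++ -> VV[0]=[1, 0, 0, 0]
Event 6: LOCAL 0: VV[0][0]++ -> VV[0]=[2, 0, 0, 0]
Event 7: LOCAL 1: VV[1][1]++ -> VV[1]=[0, 4, 0, 4]
Final vectors: VV[0]=[2, 0, 0, 0]; VV[1]=[0, 4, 0, 4]; VV[2]=[0, 0, 0, 0]; VV[3]=[0, 1, 0, 4]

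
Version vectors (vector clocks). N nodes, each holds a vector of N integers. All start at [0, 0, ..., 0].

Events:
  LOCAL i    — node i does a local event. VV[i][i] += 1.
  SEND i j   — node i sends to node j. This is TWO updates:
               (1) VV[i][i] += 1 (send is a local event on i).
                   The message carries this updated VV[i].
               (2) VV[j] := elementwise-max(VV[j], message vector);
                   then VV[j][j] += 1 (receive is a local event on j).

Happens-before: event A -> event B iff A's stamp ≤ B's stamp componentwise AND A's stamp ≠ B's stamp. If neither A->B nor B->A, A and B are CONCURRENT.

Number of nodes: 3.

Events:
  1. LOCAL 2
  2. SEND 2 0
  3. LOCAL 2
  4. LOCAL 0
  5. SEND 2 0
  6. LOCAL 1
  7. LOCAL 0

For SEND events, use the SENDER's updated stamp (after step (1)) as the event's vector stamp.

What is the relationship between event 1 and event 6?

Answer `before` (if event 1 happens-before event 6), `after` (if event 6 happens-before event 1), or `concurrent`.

Answer: concurrent

Derivation:
Initial: VV[0]=[0, 0, 0]
Initial: VV[1]=[0, 0, 0]
Initial: VV[2]=[0, 0, 0]
Event 1: LOCAL 2: VV[2][2]++ -> VV[2]=[0, 0, 1]
Event 2: SEND 2->0: VV[2][2]++ -> VV[2]=[0, 0, 2], msg_vec=[0, 0, 2]; VV[0]=max(VV[0],msg_vec) then VV[0][0]++ -> VV[0]=[1, 0, 2]
Event 3: LOCAL 2: VV[2][2]++ -> VV[2]=[0, 0, 3]
Event 4: LOCAL 0: VV[0][0]++ -> VV[0]=[2, 0, 2]
Event 5: SEND 2->0: VV[2][2]++ -> VV[2]=[0, 0, 4], msg_vec=[0, 0, 4]; VV[0]=max(VV[0],msg_vec) then VV[0][0]++ -> VV[0]=[3, 0, 4]
Event 6: LOCAL 1: VV[1][1]++ -> VV[1]=[0, 1, 0]
Event 7: LOCAL 0: VV[0][0]++ -> VV[0]=[4, 0, 4]
Event 1 stamp: [0, 0, 1]
Event 6 stamp: [0, 1, 0]
[0, 0, 1] <= [0, 1, 0]? False
[0, 1, 0] <= [0, 0, 1]? False
Relation: concurrent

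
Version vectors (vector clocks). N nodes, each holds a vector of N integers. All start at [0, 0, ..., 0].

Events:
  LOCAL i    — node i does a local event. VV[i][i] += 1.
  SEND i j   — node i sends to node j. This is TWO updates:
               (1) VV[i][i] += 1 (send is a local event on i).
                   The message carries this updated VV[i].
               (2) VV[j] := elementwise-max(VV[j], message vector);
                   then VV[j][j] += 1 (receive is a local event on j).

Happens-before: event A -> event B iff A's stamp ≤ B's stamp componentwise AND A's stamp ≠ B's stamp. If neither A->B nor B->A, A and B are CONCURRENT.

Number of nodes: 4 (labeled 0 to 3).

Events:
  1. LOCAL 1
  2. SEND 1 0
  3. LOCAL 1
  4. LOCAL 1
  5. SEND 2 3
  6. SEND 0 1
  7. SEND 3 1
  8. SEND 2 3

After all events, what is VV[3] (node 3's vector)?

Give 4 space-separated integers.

Initial: VV[0]=[0, 0, 0, 0]
Initial: VV[1]=[0, 0, 0, 0]
Initial: VV[2]=[0, 0, 0, 0]
Initial: VV[3]=[0, 0, 0, 0]
Event 1: LOCAL 1: VV[1][1]++ -> VV[1]=[0, 1, 0, 0]
Event 2: SEND 1->0: VV[1][1]++ -> VV[1]=[0, 2, 0, 0], msg_vec=[0, 2, 0, 0]; VV[0]=max(VV[0],msg_vec) then VV[0][0]++ -> VV[0]=[1, 2, 0, 0]
Event 3: LOCAL 1: VV[1][1]++ -> VV[1]=[0, 3, 0, 0]
Event 4: LOCAL 1: VV[1][1]++ -> VV[1]=[0, 4, 0, 0]
Event 5: SEND 2->3: VV[2][2]++ -> VV[2]=[0, 0, 1, 0], msg_vec=[0, 0, 1, 0]; VV[3]=max(VV[3],msg_vec) then VV[3][3]++ -> VV[3]=[0, 0, 1, 1]
Event 6: SEND 0->1: VV[0][0]++ -> VV[0]=[2, 2, 0, 0], msg_vec=[2, 2, 0, 0]; VV[1]=max(VV[1],msg_vec) then VV[1][1]++ -> VV[1]=[2, 5, 0, 0]
Event 7: SEND 3->1: VV[3][3]++ -> VV[3]=[0, 0, 1, 2], msg_vec=[0, 0, 1, 2]; VV[1]=max(VV[1],msg_vec) then VV[1][1]++ -> VV[1]=[2, 6, 1, 2]
Event 8: SEND 2->3: VV[2][2]++ -> VV[2]=[0, 0, 2, 0], msg_vec=[0, 0, 2, 0]; VV[3]=max(VV[3],msg_vec) then VV[3][3]++ -> VV[3]=[0, 0, 2, 3]
Final vectors: VV[0]=[2, 2, 0, 0]; VV[1]=[2, 6, 1, 2]; VV[2]=[0, 0, 2, 0]; VV[3]=[0, 0, 2, 3]

Answer: 0 0 2 3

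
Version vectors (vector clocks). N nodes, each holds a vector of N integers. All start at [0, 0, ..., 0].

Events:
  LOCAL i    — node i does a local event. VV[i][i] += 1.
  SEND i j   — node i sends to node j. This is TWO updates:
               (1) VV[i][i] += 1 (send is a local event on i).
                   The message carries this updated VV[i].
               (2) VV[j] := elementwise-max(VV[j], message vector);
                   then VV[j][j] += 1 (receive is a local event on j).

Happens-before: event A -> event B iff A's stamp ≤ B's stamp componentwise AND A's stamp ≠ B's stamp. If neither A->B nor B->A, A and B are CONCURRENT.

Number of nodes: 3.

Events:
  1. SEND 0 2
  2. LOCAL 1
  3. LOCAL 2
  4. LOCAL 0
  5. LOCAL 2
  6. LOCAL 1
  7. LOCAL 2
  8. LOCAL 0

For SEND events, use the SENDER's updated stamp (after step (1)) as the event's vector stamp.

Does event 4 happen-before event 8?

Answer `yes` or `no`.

Answer: yes

Derivation:
Initial: VV[0]=[0, 0, 0]
Initial: VV[1]=[0, 0, 0]
Initial: VV[2]=[0, 0, 0]
Event 1: SEND 0->2: VV[0][0]++ -> VV[0]=[1, 0, 0], msg_vec=[1, 0, 0]; VV[2]=max(VV[2],msg_vec) then VV[2][2]++ -> VV[2]=[1, 0, 1]
Event 2: LOCAL 1: VV[1][1]++ -> VV[1]=[0, 1, 0]
Event 3: LOCAL 2: VV[2][2]++ -> VV[2]=[1, 0, 2]
Event 4: LOCAL 0: VV[0][0]++ -> VV[0]=[2, 0, 0]
Event 5: LOCAL 2: VV[2][2]++ -> VV[2]=[1, 0, 3]
Event 6: LOCAL 1: VV[1][1]++ -> VV[1]=[0, 2, 0]
Event 7: LOCAL 2: VV[2][2]++ -> VV[2]=[1, 0, 4]
Event 8: LOCAL 0: VV[0][0]++ -> VV[0]=[3, 0, 0]
Event 4 stamp: [2, 0, 0]
Event 8 stamp: [3, 0, 0]
[2, 0, 0] <= [3, 0, 0]? True. Equal? False. Happens-before: True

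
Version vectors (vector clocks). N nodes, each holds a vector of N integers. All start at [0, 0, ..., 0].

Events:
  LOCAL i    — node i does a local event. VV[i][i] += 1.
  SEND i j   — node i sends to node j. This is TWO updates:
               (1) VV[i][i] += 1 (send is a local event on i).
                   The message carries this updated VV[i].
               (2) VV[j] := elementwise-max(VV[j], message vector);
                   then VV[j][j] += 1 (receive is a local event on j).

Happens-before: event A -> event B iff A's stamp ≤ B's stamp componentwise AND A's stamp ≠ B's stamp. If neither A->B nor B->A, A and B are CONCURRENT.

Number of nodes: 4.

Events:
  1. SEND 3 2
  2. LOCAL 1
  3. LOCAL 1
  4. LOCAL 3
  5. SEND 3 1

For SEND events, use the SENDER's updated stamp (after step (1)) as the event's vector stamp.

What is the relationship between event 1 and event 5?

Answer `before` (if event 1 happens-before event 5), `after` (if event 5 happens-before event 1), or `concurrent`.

Initial: VV[0]=[0, 0, 0, 0]
Initial: VV[1]=[0, 0, 0, 0]
Initial: VV[2]=[0, 0, 0, 0]
Initial: VV[3]=[0, 0, 0, 0]
Event 1: SEND 3->2: VV[3][3]++ -> VV[3]=[0, 0, 0, 1], msg_vec=[0, 0, 0, 1]; VV[2]=max(VV[2],msg_vec) then VV[2][2]++ -> VV[2]=[0, 0, 1, 1]
Event 2: LOCAL 1: VV[1][1]++ -> VV[1]=[0, 1, 0, 0]
Event 3: LOCAL 1: VV[1][1]++ -> VV[1]=[0, 2, 0, 0]
Event 4: LOCAL 3: VV[3][3]++ -> VV[3]=[0, 0, 0, 2]
Event 5: SEND 3->1: VV[3][3]++ -> VV[3]=[0, 0, 0, 3], msg_vec=[0, 0, 0, 3]; VV[1]=max(VV[1],msg_vec) then VV[1][1]++ -> VV[1]=[0, 3, 0, 3]
Event 1 stamp: [0, 0, 0, 1]
Event 5 stamp: [0, 0, 0, 3]
[0, 0, 0, 1] <= [0, 0, 0, 3]? True
[0, 0, 0, 3] <= [0, 0, 0, 1]? False
Relation: before

Answer: before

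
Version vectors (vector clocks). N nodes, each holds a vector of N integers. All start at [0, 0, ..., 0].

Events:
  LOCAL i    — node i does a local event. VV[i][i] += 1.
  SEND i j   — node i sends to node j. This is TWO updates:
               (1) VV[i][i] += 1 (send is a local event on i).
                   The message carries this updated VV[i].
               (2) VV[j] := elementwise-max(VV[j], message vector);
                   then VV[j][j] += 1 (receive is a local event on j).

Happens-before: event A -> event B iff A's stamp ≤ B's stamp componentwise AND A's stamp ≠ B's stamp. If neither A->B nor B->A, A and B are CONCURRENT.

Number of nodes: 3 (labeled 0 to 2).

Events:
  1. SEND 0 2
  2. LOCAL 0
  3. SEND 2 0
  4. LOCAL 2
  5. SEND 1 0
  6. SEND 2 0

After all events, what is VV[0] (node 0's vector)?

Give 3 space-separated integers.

Answer: 5 1 4

Derivation:
Initial: VV[0]=[0, 0, 0]
Initial: VV[1]=[0, 0, 0]
Initial: VV[2]=[0, 0, 0]
Event 1: SEND 0->2: VV[0][0]++ -> VV[0]=[1, 0, 0], msg_vec=[1, 0, 0]; VV[2]=max(VV[2],msg_vec) then VV[2][2]++ -> VV[2]=[1, 0, 1]
Event 2: LOCAL 0: VV[0][0]++ -> VV[0]=[2, 0, 0]
Event 3: SEND 2->0: VV[2][2]++ -> VV[2]=[1, 0, 2], msg_vec=[1, 0, 2]; VV[0]=max(VV[0],msg_vec) then VV[0][0]++ -> VV[0]=[3, 0, 2]
Event 4: LOCAL 2: VV[2][2]++ -> VV[2]=[1, 0, 3]
Event 5: SEND 1->0: VV[1][1]++ -> VV[1]=[0, 1, 0], msg_vec=[0, 1, 0]; VV[0]=max(VV[0],msg_vec) then VV[0][0]++ -> VV[0]=[4, 1, 2]
Event 6: SEND 2->0: VV[2][2]++ -> VV[2]=[1, 0, 4], msg_vec=[1, 0, 4]; VV[0]=max(VV[0],msg_vec) then VV[0][0]++ -> VV[0]=[5, 1, 4]
Final vectors: VV[0]=[5, 1, 4]; VV[1]=[0, 1, 0]; VV[2]=[1, 0, 4]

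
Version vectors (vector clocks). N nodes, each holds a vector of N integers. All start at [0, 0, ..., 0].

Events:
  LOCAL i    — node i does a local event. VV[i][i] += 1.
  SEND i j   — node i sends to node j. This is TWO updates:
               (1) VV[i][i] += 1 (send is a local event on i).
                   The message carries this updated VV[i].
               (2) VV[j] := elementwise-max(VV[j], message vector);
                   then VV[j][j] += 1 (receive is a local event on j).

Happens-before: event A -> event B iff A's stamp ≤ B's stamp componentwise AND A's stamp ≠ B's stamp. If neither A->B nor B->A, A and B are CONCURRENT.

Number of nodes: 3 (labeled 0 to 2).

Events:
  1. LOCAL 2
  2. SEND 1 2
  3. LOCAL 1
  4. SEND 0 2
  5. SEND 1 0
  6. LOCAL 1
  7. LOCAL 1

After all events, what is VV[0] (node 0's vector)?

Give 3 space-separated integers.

Initial: VV[0]=[0, 0, 0]
Initial: VV[1]=[0, 0, 0]
Initial: VV[2]=[0, 0, 0]
Event 1: LOCAL 2: VV[2][2]++ -> VV[2]=[0, 0, 1]
Event 2: SEND 1->2: VV[1][1]++ -> VV[1]=[0, 1, 0], msg_vec=[0, 1, 0]; VV[2]=max(VV[2],msg_vec) then VV[2][2]++ -> VV[2]=[0, 1, 2]
Event 3: LOCAL 1: VV[1][1]++ -> VV[1]=[0, 2, 0]
Event 4: SEND 0->2: VV[0][0]++ -> VV[0]=[1, 0, 0], msg_vec=[1, 0, 0]; VV[2]=max(VV[2],msg_vec) then VV[2][2]++ -> VV[2]=[1, 1, 3]
Event 5: SEND 1->0: VV[1][1]++ -> VV[1]=[0, 3, 0], msg_vec=[0, 3, 0]; VV[0]=max(VV[0],msg_vec) then VV[0][0]++ -> VV[0]=[2, 3, 0]
Event 6: LOCAL 1: VV[1][1]++ -> VV[1]=[0, 4, 0]
Event 7: LOCAL 1: VV[1][1]++ -> VV[1]=[0, 5, 0]
Final vectors: VV[0]=[2, 3, 0]; VV[1]=[0, 5, 0]; VV[2]=[1, 1, 3]

Answer: 2 3 0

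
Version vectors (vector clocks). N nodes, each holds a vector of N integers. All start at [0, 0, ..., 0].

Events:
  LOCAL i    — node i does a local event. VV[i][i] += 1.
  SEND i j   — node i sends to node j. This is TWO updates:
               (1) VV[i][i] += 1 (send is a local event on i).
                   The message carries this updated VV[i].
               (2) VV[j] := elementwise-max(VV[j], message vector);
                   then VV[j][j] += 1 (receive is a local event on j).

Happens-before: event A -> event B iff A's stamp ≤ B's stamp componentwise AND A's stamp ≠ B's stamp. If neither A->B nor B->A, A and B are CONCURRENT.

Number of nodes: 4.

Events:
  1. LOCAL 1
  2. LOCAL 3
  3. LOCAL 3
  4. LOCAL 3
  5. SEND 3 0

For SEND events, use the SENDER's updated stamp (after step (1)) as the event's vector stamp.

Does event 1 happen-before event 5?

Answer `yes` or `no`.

Initial: VV[0]=[0, 0, 0, 0]
Initial: VV[1]=[0, 0, 0, 0]
Initial: VV[2]=[0, 0, 0, 0]
Initial: VV[3]=[0, 0, 0, 0]
Event 1: LOCAL 1: VV[1][1]++ -> VV[1]=[0, 1, 0, 0]
Event 2: LOCAL 3: VV[3][3]++ -> VV[3]=[0, 0, 0, 1]
Event 3: LOCAL 3: VV[3][3]++ -> VV[3]=[0, 0, 0, 2]
Event 4: LOCAL 3: VV[3][3]++ -> VV[3]=[0, 0, 0, 3]
Event 5: SEND 3->0: VV[3][3]++ -> VV[3]=[0, 0, 0, 4], msg_vec=[0, 0, 0, 4]; VV[0]=max(VV[0],msg_vec) then VV[0][0]++ -> VV[0]=[1, 0, 0, 4]
Event 1 stamp: [0, 1, 0, 0]
Event 5 stamp: [0, 0, 0, 4]
[0, 1, 0, 0] <= [0, 0, 0, 4]? False. Equal? False. Happens-before: False

Answer: no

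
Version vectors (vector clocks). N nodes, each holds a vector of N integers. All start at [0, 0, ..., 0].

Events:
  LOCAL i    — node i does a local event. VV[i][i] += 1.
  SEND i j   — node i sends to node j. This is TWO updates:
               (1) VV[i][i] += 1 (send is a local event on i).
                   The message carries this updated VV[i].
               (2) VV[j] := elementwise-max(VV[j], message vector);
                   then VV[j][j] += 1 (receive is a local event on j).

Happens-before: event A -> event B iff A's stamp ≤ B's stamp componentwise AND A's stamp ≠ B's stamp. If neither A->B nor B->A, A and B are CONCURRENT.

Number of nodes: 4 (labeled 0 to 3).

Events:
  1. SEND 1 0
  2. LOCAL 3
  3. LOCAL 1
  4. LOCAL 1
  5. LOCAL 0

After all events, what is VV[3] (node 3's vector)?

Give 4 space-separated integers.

Initial: VV[0]=[0, 0, 0, 0]
Initial: VV[1]=[0, 0, 0, 0]
Initial: VV[2]=[0, 0, 0, 0]
Initial: VV[3]=[0, 0, 0, 0]
Event 1: SEND 1->0: VV[1][1]++ -> VV[1]=[0, 1, 0, 0], msg_vec=[0, 1, 0, 0]; VV[0]=max(VV[0],msg_vec) then VV[0][0]++ -> VV[0]=[1, 1, 0, 0]
Event 2: LOCAL 3: VV[3][3]++ -> VV[3]=[0, 0, 0, 1]
Event 3: LOCAL 1: VV[1][1]++ -> VV[1]=[0, 2, 0, 0]
Event 4: LOCAL 1: VV[1][1]++ -> VV[1]=[0, 3, 0, 0]
Event 5: LOCAL 0: VV[0][0]++ -> VV[0]=[2, 1, 0, 0]
Final vectors: VV[0]=[2, 1, 0, 0]; VV[1]=[0, 3, 0, 0]; VV[2]=[0, 0, 0, 0]; VV[3]=[0, 0, 0, 1]

Answer: 0 0 0 1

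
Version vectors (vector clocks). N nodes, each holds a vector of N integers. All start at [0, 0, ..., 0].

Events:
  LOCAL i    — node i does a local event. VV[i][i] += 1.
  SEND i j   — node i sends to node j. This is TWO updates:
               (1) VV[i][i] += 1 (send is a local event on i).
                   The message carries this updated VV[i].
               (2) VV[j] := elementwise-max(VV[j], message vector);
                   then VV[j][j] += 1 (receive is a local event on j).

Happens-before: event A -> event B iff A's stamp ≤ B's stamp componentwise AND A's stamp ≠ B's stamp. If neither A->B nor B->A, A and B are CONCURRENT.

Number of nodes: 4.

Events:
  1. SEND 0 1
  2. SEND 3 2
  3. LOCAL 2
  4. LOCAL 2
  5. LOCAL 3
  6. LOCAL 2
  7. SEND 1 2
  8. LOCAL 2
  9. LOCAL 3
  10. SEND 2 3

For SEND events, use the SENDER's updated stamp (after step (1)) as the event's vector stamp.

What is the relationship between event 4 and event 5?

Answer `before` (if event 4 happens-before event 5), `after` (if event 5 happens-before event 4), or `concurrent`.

Answer: concurrent

Derivation:
Initial: VV[0]=[0, 0, 0, 0]
Initial: VV[1]=[0, 0, 0, 0]
Initial: VV[2]=[0, 0, 0, 0]
Initial: VV[3]=[0, 0, 0, 0]
Event 1: SEND 0->1: VV[0][0]++ -> VV[0]=[1, 0, 0, 0], msg_vec=[1, 0, 0, 0]; VV[1]=max(VV[1],msg_vec) then VV[1][1]++ -> VV[1]=[1, 1, 0, 0]
Event 2: SEND 3->2: VV[3][3]++ -> VV[3]=[0, 0, 0, 1], msg_vec=[0, 0, 0, 1]; VV[2]=max(VV[2],msg_vec) then VV[2][2]++ -> VV[2]=[0, 0, 1, 1]
Event 3: LOCAL 2: VV[2][2]++ -> VV[2]=[0, 0, 2, 1]
Event 4: LOCAL 2: VV[2][2]++ -> VV[2]=[0, 0, 3, 1]
Event 5: LOCAL 3: VV[3][3]++ -> VV[3]=[0, 0, 0, 2]
Event 6: LOCAL 2: VV[2][2]++ -> VV[2]=[0, 0, 4, 1]
Event 7: SEND 1->2: VV[1][1]++ -> VV[1]=[1, 2, 0, 0], msg_vec=[1, 2, 0, 0]; VV[2]=max(VV[2],msg_vec) then VV[2][2]++ -> VV[2]=[1, 2, 5, 1]
Event 8: LOCAL 2: VV[2][2]++ -> VV[2]=[1, 2, 6, 1]
Event 9: LOCAL 3: VV[3][3]++ -> VV[3]=[0, 0, 0, 3]
Event 10: SEND 2->3: VV[2][2]++ -> VV[2]=[1, 2, 7, 1], msg_vec=[1, 2, 7, 1]; VV[3]=max(VV[3],msg_vec) then VV[3][3]++ -> VV[3]=[1, 2, 7, 4]
Event 4 stamp: [0, 0, 3, 1]
Event 5 stamp: [0, 0, 0, 2]
[0, 0, 3, 1] <= [0, 0, 0, 2]? False
[0, 0, 0, 2] <= [0, 0, 3, 1]? False
Relation: concurrent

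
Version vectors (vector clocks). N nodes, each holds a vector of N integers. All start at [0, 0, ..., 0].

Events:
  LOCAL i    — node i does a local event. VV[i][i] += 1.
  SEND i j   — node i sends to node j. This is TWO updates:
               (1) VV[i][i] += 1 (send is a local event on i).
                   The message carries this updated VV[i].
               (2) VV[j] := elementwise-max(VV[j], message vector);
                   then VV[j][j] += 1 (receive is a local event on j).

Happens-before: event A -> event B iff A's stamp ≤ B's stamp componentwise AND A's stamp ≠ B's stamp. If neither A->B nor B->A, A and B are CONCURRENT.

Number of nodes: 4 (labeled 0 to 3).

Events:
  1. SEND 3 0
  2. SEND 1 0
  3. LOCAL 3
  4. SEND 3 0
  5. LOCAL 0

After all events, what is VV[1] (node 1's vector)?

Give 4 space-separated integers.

Answer: 0 1 0 0

Derivation:
Initial: VV[0]=[0, 0, 0, 0]
Initial: VV[1]=[0, 0, 0, 0]
Initial: VV[2]=[0, 0, 0, 0]
Initial: VV[3]=[0, 0, 0, 0]
Event 1: SEND 3->0: VV[3][3]++ -> VV[3]=[0, 0, 0, 1], msg_vec=[0, 0, 0, 1]; VV[0]=max(VV[0],msg_vec) then VV[0][0]++ -> VV[0]=[1, 0, 0, 1]
Event 2: SEND 1->0: VV[1][1]++ -> VV[1]=[0, 1, 0, 0], msg_vec=[0, 1, 0, 0]; VV[0]=max(VV[0],msg_vec) then VV[0][0]++ -> VV[0]=[2, 1, 0, 1]
Event 3: LOCAL 3: VV[3][3]++ -> VV[3]=[0, 0, 0, 2]
Event 4: SEND 3->0: VV[3][3]++ -> VV[3]=[0, 0, 0, 3], msg_vec=[0, 0, 0, 3]; VV[0]=max(VV[0],msg_vec) then VV[0][0]++ -> VV[0]=[3, 1, 0, 3]
Event 5: LOCAL 0: VV[0][0]++ -> VV[0]=[4, 1, 0, 3]
Final vectors: VV[0]=[4, 1, 0, 3]; VV[1]=[0, 1, 0, 0]; VV[2]=[0, 0, 0, 0]; VV[3]=[0, 0, 0, 3]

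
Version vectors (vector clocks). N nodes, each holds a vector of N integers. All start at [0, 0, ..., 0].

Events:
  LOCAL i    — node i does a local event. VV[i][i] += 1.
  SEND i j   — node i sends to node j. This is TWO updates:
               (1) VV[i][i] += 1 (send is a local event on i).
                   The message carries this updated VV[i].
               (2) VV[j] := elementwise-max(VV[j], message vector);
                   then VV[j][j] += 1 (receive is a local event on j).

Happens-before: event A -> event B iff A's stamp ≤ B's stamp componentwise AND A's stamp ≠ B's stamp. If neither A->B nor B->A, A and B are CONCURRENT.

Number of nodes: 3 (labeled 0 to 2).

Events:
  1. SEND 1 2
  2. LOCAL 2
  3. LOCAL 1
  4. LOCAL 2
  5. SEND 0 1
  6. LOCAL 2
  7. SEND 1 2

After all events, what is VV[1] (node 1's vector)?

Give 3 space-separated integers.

Answer: 1 4 0

Derivation:
Initial: VV[0]=[0, 0, 0]
Initial: VV[1]=[0, 0, 0]
Initial: VV[2]=[0, 0, 0]
Event 1: SEND 1->2: VV[1][1]++ -> VV[1]=[0, 1, 0], msg_vec=[0, 1, 0]; VV[2]=max(VV[2],msg_vec) then VV[2][2]++ -> VV[2]=[0, 1, 1]
Event 2: LOCAL 2: VV[2][2]++ -> VV[2]=[0, 1, 2]
Event 3: LOCAL 1: VV[1][1]++ -> VV[1]=[0, 2, 0]
Event 4: LOCAL 2: VV[2][2]++ -> VV[2]=[0, 1, 3]
Event 5: SEND 0->1: VV[0][0]++ -> VV[0]=[1, 0, 0], msg_vec=[1, 0, 0]; VV[1]=max(VV[1],msg_vec) then VV[1][1]++ -> VV[1]=[1, 3, 0]
Event 6: LOCAL 2: VV[2][2]++ -> VV[2]=[0, 1, 4]
Event 7: SEND 1->2: VV[1][1]++ -> VV[1]=[1, 4, 0], msg_vec=[1, 4, 0]; VV[2]=max(VV[2],msg_vec) then VV[2][2]++ -> VV[2]=[1, 4, 5]
Final vectors: VV[0]=[1, 0, 0]; VV[1]=[1, 4, 0]; VV[2]=[1, 4, 5]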